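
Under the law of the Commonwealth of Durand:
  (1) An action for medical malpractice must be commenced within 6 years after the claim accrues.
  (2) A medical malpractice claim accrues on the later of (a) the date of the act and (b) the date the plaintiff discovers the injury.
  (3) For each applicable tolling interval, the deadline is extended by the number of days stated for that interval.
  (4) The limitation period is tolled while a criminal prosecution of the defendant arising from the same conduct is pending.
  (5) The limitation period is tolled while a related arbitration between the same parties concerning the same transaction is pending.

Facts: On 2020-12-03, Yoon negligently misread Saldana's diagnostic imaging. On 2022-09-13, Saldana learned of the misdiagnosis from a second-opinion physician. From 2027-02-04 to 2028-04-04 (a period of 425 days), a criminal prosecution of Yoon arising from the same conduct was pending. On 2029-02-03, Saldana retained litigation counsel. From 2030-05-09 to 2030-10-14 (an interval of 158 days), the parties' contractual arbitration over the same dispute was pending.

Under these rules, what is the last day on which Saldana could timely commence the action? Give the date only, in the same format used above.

2029-11-12

Because discovery on 2022-09-13 post-dates the 2020-12-03 act, accrual under the later-of rule falls on 2022-09-13.
6 years from 2022-09-13 is 2028-09-13.
The period was tolled for 425 days by the pending criminal prosecution (2027-02-04 to 2028-04-04), pushing the deadline to 2029-11-12.
The pending related arbitration starting 2030-05-09 came too late — the period had run on 2029-11-12 — and so does not extend the deadline.
Nothing else in the chronology tolls or restarts the period.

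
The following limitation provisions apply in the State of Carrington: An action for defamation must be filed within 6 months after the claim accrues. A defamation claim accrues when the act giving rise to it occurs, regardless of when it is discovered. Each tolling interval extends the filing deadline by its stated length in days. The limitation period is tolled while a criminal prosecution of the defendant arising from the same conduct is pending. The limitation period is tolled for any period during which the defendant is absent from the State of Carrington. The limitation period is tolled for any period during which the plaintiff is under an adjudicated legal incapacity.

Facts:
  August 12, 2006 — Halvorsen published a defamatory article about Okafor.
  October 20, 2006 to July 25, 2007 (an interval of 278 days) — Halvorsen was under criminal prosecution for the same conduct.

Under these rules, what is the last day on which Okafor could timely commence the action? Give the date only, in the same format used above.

The limitation period began to run on August 12, 2006.
6 months from August 12, 2006 is February 12, 2007.
Because the pending criminal prosecution ran from October 20, 2006 to July 25, 2007, the deadline is extended by 278 days to November 17, 2007.

November 17, 2007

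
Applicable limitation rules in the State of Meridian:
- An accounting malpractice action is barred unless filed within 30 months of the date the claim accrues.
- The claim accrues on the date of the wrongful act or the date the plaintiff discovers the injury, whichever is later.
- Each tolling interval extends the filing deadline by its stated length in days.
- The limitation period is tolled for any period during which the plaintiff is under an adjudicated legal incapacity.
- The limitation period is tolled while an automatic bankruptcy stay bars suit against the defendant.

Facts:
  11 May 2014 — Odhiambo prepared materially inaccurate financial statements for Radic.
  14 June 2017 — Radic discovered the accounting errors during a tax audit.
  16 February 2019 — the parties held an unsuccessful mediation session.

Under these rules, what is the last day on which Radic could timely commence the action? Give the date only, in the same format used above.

14 December 2019

The claim accrued on 14 June 2017 — the later of the 11 May 2014 act and the 14 June 2017 discovery.
30 months from 14 June 2017 is 14 December 2019.
None of the other events listed affects the running of the period under the stated rules.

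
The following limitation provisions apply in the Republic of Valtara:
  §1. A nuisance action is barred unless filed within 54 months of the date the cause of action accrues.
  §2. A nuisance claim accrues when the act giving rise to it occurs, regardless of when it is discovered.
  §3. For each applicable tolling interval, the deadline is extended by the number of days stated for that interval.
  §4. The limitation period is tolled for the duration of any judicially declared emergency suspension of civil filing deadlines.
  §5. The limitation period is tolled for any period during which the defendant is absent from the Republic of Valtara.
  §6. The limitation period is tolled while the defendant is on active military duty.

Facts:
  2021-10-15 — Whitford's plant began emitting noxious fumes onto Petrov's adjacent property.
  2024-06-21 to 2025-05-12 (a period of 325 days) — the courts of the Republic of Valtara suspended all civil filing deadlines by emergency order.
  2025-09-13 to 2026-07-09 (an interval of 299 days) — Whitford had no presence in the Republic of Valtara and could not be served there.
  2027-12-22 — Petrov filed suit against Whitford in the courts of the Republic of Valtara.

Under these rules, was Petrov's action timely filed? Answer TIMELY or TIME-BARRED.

The limitation period began to run on 2021-10-15.
Adding the 54 months base period to 2021-10-15 gives a deadline of 2026-04-15, before any tolling.
The emergency suspension of filing deadlines from 2024-06-21 to 2025-05-12 tolled the period for 325 days, extending the deadline to 2027-03-06.
The defendant's absence from the jurisdiction from 2025-09-13 to 2026-07-09 tolled the period for 299 days, extending the deadline to 2027-12-30.
Filing on 2027-12-22 beat the 2027-12-30 deadline — the action is timely.

TIMELY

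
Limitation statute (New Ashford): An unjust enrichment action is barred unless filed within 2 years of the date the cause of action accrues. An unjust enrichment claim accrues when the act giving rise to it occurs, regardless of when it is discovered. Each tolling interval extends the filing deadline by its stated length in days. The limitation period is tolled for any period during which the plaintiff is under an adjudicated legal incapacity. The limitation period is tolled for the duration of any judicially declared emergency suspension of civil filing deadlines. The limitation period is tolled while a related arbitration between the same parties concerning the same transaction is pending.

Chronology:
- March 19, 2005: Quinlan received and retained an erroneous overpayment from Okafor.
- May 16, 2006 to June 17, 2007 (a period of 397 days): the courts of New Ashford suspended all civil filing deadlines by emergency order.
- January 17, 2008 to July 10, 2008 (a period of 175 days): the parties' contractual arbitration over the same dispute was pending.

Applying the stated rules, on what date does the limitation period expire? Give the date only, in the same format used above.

October 11, 2008

The limitation period began to run on March 19, 2005.
Adding the 2 years base period to March 19, 2005 gives a deadline of March 19, 2007, before any tolling.
The period was tolled for 397 days by the emergency suspension of filing deadlines (May 16, 2006 to June 17, 2007), pushing the deadline to April 19, 2008.
The pending related arbitration from January 17, 2008 to July 10, 2008 tolled the period for 175 days, extending the deadline to October 11, 2008.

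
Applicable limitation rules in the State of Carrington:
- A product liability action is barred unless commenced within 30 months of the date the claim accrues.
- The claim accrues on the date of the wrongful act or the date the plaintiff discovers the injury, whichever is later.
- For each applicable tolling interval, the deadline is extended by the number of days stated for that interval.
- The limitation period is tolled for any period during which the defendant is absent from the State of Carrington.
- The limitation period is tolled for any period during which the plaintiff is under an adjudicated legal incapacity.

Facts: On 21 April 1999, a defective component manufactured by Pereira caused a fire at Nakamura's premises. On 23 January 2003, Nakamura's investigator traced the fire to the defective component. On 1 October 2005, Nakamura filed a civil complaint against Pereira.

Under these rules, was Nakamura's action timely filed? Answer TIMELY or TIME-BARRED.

Taking the later of the act (21 April 1999) and discovery (23 January 2003), the claim accrued on 23 January 2003.
30 months from 23 January 2003 is 23 July 2005.
The 1 October 2005 filing falls after the 23 July 2005 deadline; the claim is time-barred.

TIME-BARRED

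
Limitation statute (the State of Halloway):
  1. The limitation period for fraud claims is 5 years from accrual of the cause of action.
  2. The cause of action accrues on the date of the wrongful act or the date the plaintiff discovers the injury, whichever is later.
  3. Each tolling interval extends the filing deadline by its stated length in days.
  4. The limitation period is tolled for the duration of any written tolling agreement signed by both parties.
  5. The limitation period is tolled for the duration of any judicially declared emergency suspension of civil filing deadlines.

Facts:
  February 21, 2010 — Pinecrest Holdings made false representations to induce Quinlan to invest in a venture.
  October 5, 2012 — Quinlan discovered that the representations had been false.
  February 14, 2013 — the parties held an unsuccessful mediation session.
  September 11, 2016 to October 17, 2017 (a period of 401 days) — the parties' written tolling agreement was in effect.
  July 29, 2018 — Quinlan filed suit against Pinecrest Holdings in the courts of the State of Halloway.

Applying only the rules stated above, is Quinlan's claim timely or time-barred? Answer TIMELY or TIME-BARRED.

TIMELY

Taking the later of the act (February 21, 2010) and discovery (October 5, 2012), the claim accrued on October 5, 2012.
5 years from October 5, 2012 is October 5, 2017.
Because the written tolling agreement ran from September 11, 2016 to October 17, 2017, the deadline is extended by 401 days to November 10, 2018.
Nothing else in the chronology tolls or restarts the period.
The July 29, 2018 filing precedes the November 10, 2018 deadline; the claim is timely.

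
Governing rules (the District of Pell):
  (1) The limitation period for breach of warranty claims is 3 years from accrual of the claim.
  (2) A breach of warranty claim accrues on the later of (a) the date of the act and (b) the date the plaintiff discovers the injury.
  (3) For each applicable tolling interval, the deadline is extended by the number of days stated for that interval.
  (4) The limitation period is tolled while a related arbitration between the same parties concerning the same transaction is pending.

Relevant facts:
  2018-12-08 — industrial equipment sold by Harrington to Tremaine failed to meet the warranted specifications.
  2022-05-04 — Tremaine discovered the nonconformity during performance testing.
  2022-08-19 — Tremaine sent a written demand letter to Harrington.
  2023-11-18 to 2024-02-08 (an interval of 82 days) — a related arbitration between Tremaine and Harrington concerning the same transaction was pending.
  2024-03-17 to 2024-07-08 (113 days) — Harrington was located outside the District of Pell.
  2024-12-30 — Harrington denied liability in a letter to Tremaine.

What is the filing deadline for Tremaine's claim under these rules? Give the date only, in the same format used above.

The claim accrued on 2022-05-04 — the later of the 2018-12-08 act and the 2022-05-04 discovery.
The untolled deadline — 3 years after 2022-05-04 — is 2025-05-04.
Because the pending related arbitration ran from 2023-11-18 to 2024-02-08, the deadline is extended by 82 days to 2025-07-25.
The defendant's absence from the jurisdiction from 2024-03-17 to 2024-07-08 does not toll the period, because no stated rule makes the defendant's absence a tolling event.
The other events in the timeline have no effect on the limitation period under the stated rules.

2025-07-25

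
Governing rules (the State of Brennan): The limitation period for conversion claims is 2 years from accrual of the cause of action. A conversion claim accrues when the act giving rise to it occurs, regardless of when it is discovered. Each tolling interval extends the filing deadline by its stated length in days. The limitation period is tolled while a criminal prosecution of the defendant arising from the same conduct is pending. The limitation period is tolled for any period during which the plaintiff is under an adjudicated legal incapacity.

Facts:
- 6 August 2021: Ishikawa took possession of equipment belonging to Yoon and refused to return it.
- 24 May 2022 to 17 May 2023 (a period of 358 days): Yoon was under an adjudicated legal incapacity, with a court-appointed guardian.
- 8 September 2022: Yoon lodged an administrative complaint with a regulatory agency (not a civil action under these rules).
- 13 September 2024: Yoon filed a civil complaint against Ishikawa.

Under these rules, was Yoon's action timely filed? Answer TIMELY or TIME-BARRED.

TIME-BARRED

The cause of action accrued on 6 August 2021, the date of the act.
The untolled deadline — 2 years after 6 August 2021 — is 6 August 2023.
The period was tolled for 358 days by the plaintiff's legal incapacity (24 May 2022 to 17 May 2023), pushing the deadline to 29 July 2024.
The other events in the timeline have no effect on the limitation period under the stated rules.
The 13 September 2024 filing falls after the 29 July 2024 deadline; the claim is time-barred.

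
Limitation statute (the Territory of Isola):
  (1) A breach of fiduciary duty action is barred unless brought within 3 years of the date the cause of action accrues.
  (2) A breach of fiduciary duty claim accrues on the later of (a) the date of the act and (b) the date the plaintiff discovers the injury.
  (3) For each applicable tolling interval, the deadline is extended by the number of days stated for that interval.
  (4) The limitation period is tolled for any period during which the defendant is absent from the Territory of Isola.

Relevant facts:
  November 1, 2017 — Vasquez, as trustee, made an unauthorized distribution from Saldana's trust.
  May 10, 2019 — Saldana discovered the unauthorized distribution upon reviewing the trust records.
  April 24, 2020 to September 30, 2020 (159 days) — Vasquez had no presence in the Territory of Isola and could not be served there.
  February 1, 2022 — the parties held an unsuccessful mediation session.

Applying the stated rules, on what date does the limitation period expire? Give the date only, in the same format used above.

October 16, 2022

Taking the later of the act (November 1, 2017) and discovery (May 10, 2019), the claim accrued on May 10, 2019.
3 years from May 10, 2019 is May 10, 2022.
Because the defendant's absence from the jurisdiction ran from April 24, 2020 to September 30, 2020, the deadline is extended by 159 days to October 16, 2022.
The other events in the timeline have no effect on the limitation period under the stated rules.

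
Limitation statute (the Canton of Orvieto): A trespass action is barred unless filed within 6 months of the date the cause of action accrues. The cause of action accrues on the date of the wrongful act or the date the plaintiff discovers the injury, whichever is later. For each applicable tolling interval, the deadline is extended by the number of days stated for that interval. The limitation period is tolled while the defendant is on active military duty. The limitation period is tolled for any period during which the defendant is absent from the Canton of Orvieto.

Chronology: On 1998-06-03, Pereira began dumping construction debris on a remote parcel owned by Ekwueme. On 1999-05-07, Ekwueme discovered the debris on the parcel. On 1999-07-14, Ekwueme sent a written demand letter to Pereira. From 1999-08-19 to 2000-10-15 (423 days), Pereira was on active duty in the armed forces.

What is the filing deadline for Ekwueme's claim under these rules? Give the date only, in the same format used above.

2001-01-03

The claim accrued on 1999-05-07 — the later of the 1998-06-03 act and the 1999-05-07 discovery.
The untolled deadline — 6 months after 1999-05-07 — is 1999-11-07.
The period was tolled for 423 days by the defendant's active military service (1999-08-19 to 2000-10-15), pushing the deadline to 2001-01-03.
Nothing else in the chronology tolls or restarts the period.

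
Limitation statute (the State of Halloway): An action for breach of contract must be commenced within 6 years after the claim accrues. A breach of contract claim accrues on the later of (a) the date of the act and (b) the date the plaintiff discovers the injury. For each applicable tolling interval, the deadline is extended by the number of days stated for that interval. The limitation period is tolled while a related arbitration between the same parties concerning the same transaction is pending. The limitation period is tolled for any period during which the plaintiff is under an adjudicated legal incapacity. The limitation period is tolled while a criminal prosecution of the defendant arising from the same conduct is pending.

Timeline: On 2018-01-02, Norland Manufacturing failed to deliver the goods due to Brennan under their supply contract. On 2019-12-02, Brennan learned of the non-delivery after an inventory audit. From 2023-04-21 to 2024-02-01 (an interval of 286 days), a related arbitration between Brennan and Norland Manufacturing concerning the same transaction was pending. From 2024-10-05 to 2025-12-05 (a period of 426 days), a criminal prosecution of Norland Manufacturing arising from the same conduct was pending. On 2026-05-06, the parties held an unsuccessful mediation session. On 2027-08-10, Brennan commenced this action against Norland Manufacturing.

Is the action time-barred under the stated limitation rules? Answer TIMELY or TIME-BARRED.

The claim accrued on 2019-12-02 — the later of the 2018-01-02 act and the 2019-12-02 discovery.
6 years from 2019-12-02 is 2025-12-02.
Because the pending related arbitration ran from 2023-04-21 to 2024-02-01, the deadline is extended by 286 days to 2026-09-14.
Because the pending criminal prosecution ran from 2024-10-05 to 2025-12-05, the deadline is extended by 426 days to 2027-11-14.
None of the other events listed affects the running of the period under the stated rules.
Brennan filed on 2027-08-10, before the 2027-11-14 deadline, so the action is timely.

TIMELY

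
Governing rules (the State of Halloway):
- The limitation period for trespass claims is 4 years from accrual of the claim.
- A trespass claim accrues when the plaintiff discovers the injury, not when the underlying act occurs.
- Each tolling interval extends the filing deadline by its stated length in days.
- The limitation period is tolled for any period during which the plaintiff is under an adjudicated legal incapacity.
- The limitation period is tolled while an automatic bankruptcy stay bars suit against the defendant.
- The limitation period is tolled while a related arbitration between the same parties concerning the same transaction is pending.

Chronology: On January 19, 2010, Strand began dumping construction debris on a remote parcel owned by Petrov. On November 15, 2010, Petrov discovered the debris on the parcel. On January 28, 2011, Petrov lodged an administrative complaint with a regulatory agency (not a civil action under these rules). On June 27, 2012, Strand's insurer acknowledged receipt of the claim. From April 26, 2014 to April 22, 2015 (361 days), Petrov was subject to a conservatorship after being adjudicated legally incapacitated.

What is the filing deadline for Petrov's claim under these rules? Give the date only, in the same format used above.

The claim did not accrue until Petrov discovered the injury on November 15, 2010; the January 19, 2010 act date does not start the clock under the stated rule.
4 years from November 15, 2010 is November 15, 2014.
The plaintiff's legal incapacity from April 26, 2014 to April 22, 2015 tolled the period for 361 days, extending the deadline to November 11, 2015.
The other events in the timeline have no effect on the limitation period under the stated rules.

November 11, 2015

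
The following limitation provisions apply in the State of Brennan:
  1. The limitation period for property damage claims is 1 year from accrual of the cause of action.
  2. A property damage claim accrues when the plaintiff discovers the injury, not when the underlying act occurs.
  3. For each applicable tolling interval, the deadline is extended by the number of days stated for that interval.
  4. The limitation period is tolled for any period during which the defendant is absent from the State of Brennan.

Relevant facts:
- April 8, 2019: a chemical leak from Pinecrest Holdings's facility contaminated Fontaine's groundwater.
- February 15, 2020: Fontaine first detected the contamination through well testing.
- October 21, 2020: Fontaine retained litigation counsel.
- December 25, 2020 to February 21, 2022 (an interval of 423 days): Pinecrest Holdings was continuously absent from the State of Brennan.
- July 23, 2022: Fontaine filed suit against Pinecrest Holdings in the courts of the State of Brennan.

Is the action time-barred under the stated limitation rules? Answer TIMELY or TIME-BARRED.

TIME-BARRED

The claim did not accrue until Fontaine discovered the injury on February 15, 2020; the April 8, 2019 act date does not start the clock under the stated rule.
The untolled deadline — 1 year after February 15, 2020 — is February 15, 2021.
Because the defendant's absence from the jurisdiction ran from December 25, 2020 to February 21, 2022, the deadline is extended by 423 days to April 14, 2022.
Nothing else in the chronology tolls or restarts the period.
Fontaine filed on July 23, 2022, after the April 14, 2022 deadline, so the action is time-barred.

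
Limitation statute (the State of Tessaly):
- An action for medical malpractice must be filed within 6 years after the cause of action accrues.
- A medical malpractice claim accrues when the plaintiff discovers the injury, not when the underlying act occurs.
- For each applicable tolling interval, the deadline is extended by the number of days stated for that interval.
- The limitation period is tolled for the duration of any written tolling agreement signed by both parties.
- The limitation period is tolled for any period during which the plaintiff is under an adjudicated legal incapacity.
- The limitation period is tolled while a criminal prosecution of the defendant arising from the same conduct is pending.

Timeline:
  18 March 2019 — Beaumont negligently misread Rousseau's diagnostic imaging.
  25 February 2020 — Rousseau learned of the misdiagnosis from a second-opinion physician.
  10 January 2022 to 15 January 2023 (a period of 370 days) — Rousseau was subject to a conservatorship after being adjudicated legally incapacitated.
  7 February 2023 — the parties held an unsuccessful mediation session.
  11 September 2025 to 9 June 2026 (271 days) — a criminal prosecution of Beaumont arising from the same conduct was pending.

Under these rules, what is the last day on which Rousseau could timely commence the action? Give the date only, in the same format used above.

Accrual is tied to discovery, so the period began on 25 February 2020 rather than on 18 March 2019 when the act occurred.
The untolled deadline — 6 years after 25 February 2020 — is 25 February 2026.
Because the plaintiff's legal incapacity ran from 10 January 2022 to 15 January 2023, the deadline is extended by 370 days to 2 March 2027.
The pending criminal prosecution from 11 September 2025 to 9 June 2026 tolled the period for 271 days, extending the deadline to 28 November 2027.
Nothing else in the chronology tolls or restarts the period.

28 November 2027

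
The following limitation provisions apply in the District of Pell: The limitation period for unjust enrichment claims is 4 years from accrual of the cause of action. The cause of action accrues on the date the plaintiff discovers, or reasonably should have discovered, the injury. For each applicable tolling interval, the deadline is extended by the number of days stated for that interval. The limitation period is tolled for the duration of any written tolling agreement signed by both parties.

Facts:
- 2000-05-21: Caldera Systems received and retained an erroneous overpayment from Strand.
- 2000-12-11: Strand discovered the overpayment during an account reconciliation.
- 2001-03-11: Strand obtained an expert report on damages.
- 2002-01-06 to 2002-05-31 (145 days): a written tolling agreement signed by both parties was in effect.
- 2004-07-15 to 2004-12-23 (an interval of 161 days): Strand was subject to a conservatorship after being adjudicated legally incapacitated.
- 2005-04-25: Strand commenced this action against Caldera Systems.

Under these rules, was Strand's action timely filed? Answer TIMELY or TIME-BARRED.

TIMELY

Accrual is tied to discovery, so the period began on 2000-12-11 rather than on 2000-05-21 when the act occurred.
Adding the 4 years base period to 2000-12-11 gives a deadline of 2004-12-11, before any tolling.
The written tolling agreement from 2002-01-06 to 2002-05-31 tolled the period for 145 days, extending the deadline to 2005-05-05.
The plaintiff's legal incapacity from 2004-07-15 to 2004-12-23 does not toll the period, because no stated rule makes the plaintiff's incapacity a tolling event.
None of the other events listed affects the running of the period under the stated rules.
Filing on 2005-04-25 beat the 2005-05-05 deadline — the action is timely.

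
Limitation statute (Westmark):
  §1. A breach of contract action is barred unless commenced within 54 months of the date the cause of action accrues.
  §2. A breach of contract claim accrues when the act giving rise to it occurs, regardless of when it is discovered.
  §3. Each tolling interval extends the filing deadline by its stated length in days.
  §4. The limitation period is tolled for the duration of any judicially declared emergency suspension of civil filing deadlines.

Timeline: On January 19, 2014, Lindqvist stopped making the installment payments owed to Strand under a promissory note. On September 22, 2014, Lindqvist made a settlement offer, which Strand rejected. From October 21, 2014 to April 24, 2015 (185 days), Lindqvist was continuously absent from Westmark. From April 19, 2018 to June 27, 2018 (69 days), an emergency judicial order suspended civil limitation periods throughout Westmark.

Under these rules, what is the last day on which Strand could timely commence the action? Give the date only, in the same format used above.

The limitation period began to run on January 19, 2014.
Adding the 54 months base period to January 19, 2014 gives a deadline of July 19, 2018, before any tolling.
Because the emergency suspension of filing deadlines ran from April 19, 2018 to June 27, 2018, the deadline is extended by 69 days to September 26, 2018.
The defendant's absence from the jurisdiction from October 21, 2014 to April 24, 2015 does not toll the period, because no stated rule makes the defendant's absence a tolling event.
Nothing else in the chronology tolls or restarts the period.

September 26, 2018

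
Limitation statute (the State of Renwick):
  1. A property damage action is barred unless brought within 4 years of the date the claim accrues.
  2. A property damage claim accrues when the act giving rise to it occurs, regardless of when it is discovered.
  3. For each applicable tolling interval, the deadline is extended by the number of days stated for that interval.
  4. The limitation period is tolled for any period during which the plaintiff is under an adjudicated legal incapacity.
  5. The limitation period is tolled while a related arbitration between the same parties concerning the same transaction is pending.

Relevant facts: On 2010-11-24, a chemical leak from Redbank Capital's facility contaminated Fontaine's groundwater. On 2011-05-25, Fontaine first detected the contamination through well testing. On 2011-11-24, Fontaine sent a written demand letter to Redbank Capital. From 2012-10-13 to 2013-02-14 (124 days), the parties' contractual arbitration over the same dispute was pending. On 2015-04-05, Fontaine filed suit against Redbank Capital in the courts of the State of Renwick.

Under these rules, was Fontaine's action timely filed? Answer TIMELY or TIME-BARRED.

TIME-BARRED

Accrual is governed by the date of the act, so the period began to run on 2010-11-24; the later discovery on 2011-05-25 is irrelevant under the stated rule.
Adding the 4 years base period to 2010-11-24 gives a deadline of 2014-11-24, before any tolling.
The pending related arbitration from 2012-10-13 to 2013-02-14 tolled the period for 124 days, extending the deadline to 2015-03-28.
The other events in the timeline have no effect on the limitation period under the stated rules.
The 2015-04-05 filing falls after the 2015-03-28 deadline; the claim is time-barred.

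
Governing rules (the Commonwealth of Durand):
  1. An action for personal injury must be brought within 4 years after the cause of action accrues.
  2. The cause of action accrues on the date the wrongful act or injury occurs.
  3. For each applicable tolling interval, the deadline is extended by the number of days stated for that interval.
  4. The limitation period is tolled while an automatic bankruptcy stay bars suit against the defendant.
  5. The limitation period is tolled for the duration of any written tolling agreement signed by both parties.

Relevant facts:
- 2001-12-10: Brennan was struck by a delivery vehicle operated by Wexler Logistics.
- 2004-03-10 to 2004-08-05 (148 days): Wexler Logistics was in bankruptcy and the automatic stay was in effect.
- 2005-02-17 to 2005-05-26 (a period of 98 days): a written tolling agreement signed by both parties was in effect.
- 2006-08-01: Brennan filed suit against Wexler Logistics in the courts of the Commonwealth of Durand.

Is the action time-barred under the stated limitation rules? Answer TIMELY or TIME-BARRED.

TIMELY

The limitation period began to run on 2001-12-10.
The untolled deadline — 4 years after 2001-12-10 — is 2005-12-10.
The automatic bankruptcy stay from 2004-03-10 to 2004-08-05 tolled the period for 148 days, extending the deadline to 2006-05-07.
Because the written tolling agreement ran from 2005-02-17 to 2005-05-26, the deadline is extended by 98 days to 2006-08-13.
Brennan filed on 2006-08-01, before the 2006-08-13 deadline, so the action is timely.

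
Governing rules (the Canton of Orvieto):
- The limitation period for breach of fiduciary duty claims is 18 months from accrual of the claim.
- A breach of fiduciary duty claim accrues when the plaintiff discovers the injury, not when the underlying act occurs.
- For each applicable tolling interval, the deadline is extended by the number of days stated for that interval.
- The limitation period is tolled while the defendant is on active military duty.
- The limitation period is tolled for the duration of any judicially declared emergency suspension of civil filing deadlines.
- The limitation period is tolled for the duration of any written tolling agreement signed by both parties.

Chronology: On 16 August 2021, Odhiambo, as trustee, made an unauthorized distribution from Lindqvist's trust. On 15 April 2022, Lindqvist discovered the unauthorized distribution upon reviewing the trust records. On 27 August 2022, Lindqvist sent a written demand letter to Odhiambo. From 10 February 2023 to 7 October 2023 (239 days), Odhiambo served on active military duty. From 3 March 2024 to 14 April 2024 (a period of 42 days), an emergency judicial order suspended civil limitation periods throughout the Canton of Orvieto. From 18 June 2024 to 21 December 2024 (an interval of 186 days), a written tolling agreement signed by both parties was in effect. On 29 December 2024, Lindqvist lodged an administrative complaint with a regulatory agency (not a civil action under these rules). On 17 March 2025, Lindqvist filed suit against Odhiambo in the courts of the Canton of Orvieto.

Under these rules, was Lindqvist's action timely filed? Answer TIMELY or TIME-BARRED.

The claim did not accrue until Lindqvist discovered the injury on 15 April 2022; the 16 August 2021 act date does not start the clock under the stated rule.
The untolled deadline — 18 months after 15 April 2022 — is 15 October 2023.
The period was tolled for 239 days by the defendant's active military service (10 February 2023 to 7 October 2023), pushing the deadline to 10 June 2024.
The emergency suspension of filing deadlines from 3 March 2024 to 14 April 2024 tolled the period for 42 days, extending the deadline to 22 July 2024.
The period was tolled for 186 days by the written tolling agreement (18 June 2024 to 21 December 2024), pushing the deadline to 24 January 2025.
Nothing else in the chronology tolls or restarts the period.
The 17 March 2025 filing falls after the 24 January 2025 deadline; the claim is time-barred.

TIME-BARRED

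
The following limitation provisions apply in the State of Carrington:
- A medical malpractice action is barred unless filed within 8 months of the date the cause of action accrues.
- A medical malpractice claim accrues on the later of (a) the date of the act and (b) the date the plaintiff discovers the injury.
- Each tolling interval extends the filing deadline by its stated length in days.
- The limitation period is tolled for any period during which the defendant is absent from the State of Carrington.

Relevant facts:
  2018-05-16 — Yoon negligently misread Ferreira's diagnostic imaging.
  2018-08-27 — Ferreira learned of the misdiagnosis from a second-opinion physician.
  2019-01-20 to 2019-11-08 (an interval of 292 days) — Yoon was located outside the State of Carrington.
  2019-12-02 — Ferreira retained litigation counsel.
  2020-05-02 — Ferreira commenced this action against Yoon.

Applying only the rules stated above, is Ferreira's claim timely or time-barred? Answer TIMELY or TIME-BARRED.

TIME-BARRED

Because discovery on 2018-08-27 post-dates the 2018-05-16 act, accrual under the later-of rule falls on 2018-08-27.
8 months from 2018-08-27 is 2019-04-27.
Because the defendant's absence from the jurisdiction ran from 2019-01-20 to 2019-11-08, the deadline is extended by 292 days to 2020-02-13.
None of the other events listed affects the running of the period under the stated rules.
Filing on 2020-05-02 missed the 2020-02-13 deadline — the action is time-barred.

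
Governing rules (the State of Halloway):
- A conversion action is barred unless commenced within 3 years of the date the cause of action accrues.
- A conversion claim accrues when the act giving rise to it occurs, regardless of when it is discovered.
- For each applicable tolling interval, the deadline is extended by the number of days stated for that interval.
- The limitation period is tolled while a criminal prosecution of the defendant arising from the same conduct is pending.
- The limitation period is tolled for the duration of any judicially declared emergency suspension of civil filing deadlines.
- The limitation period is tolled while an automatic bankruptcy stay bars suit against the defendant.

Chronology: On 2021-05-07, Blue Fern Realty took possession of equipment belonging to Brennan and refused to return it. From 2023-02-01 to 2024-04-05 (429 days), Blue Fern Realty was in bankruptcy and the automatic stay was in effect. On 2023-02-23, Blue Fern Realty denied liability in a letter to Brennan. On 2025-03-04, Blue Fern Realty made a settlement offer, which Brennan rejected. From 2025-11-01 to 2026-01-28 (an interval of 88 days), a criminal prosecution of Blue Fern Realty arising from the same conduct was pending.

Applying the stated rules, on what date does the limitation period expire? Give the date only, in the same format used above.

The limitation period began to run on 2021-05-07.
3 years from 2021-05-07 is 2024-05-07.
The period was tolled for 429 days by the automatic bankruptcy stay (2023-02-01 to 2024-04-05), pushing the deadline to 2025-07-10.
The pending criminal prosecution starting 2025-11-01 came too late — the period had run on 2025-07-10 — and so does not extend the deadline.
The other events in the timeline have no effect on the limitation period under the stated rules.

2025-07-10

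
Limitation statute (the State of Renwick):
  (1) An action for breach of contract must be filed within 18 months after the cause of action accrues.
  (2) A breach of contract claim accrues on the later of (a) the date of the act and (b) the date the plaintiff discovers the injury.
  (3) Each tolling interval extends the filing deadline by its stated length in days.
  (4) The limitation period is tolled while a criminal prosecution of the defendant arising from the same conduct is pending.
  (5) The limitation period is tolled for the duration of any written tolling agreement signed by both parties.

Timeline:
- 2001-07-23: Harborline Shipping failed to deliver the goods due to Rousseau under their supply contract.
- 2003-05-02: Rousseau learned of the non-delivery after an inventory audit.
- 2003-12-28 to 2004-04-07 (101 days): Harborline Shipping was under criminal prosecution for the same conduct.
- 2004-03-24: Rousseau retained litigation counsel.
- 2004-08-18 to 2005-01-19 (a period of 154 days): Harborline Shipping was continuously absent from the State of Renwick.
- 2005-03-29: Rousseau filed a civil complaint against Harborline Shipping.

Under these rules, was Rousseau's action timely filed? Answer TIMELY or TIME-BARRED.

TIME-BARRED

Because discovery on 2003-05-02 post-dates the 2001-07-23 act, accrual under the later-of rule falls on 2003-05-02.
18 months from 2003-05-02 is 2004-11-02.
The pending criminal prosecution from 2003-12-28 to 2004-04-07 tolled the period for 101 days, extending the deadline to 2005-02-11.
No stated provision tolls the period for the defendant's absence, so the interval from 2004-08-18 to 2005-01-19 has no effect on the deadline.
The other events in the timeline have no effect on the limitation period under the stated rules.
The 2005-03-29 filing falls after the 2005-02-11 deadline; the claim is time-barred.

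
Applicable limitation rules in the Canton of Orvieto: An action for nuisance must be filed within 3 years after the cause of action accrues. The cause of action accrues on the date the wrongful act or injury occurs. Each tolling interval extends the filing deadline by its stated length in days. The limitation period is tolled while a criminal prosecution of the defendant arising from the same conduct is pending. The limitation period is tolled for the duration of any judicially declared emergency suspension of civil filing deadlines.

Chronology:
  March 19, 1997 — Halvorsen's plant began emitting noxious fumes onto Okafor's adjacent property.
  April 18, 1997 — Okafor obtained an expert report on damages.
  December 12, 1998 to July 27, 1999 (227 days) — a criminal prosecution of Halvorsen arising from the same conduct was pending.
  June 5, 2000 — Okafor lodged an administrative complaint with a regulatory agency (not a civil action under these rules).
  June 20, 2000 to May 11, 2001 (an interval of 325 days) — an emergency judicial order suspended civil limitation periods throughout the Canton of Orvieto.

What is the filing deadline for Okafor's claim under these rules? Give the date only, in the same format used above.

The cause of action accrued on March 19, 1997, the date of the act.
3 years from March 19, 1997 is March 19, 2000.
The pending criminal prosecution from December 12, 1998 to July 27, 1999 tolled the period for 227 days, extending the deadline to November 1, 2000.
Because the emergency suspension of filing deadlines ran from June 20, 2000 to May 11, 2001, the deadline is extended by 325 days to September 22, 2001.
The other events in the timeline have no effect on the limitation period under the stated rules.

September 22, 2001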